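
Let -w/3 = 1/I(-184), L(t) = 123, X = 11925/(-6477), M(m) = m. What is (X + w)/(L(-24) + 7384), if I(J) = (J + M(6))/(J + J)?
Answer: -1545543/1442477557 ≈ -0.0010714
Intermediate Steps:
X = -3975/2159 (X = 11925*(-1/6477) = -3975/2159 ≈ -1.8411)
I(J) = (6 + J)/(2*J) (I(J) = (J + 6)/(J + J) = (6 + J)/((2*J)) = (6 + J)*(1/(2*J)) = (6 + J)/(2*J))
w = -552/89 (w = -3*(-368/(6 - 184)) = -3/((1/2)*(-1/184)*(-178)) = -3/89/184 = -3*184/89 = -552/89 ≈ -6.2022)
(X + w)/(L(-24) + 7384) = (-3975/2159 - 552/89)/(123 + 7384) = -1545543/192151/7507 = -1545543/192151*1/7507 = -1545543/1442477557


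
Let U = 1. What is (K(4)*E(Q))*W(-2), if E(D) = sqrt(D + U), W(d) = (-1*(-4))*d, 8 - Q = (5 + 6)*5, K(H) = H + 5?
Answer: -72*I*sqrt(46) ≈ -488.33*I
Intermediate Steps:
K(H) = 5 + H
Q = -47 (Q = 8 - (5 + 6)*5 = 8 - 11*5 = 8 - 1*55 = 8 - 55 = -47)
W(d) = 4*d
E(D) = sqrt(1 + D) (E(D) = sqrt(D + 1) = sqrt(1 + D))
(K(4)*E(Q))*W(-2) = ((5 + 4)*sqrt(1 - 47))*(4*(-2)) = (9*sqrt(-46))*(-8) = (9*(I*sqrt(46)))*(-8) = (9*I*sqrt(46))*(-8) = -72*I*sqrt(46)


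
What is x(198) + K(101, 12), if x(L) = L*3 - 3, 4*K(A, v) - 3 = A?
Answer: 617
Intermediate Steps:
K(A, v) = ¾ + A/4
x(L) = -3 + 3*L (x(L) = 3*L - 3 = -3 + 3*L)
x(198) + K(101, 12) = (-3 + 3*198) + (¾ + (¼)*101) = (-3 + 594) + (¾ + 101/4) = 591 + 26 = 617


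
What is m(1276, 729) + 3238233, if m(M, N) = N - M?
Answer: 3237686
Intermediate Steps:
m(1276, 729) + 3238233 = (729 - 1*1276) + 3238233 = (729 - 1276) + 3238233 = -547 + 3238233 = 3237686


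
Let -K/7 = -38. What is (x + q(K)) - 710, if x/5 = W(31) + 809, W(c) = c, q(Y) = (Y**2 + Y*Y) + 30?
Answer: 145032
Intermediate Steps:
K = 266 (K = -7*(-38) = 266)
q(Y) = 30 + 2*Y**2 (q(Y) = (Y**2 + Y**2) + 30 = 2*Y**2 + 30 = 30 + 2*Y**2)
x = 4200 (x = 5*(31 + 809) = 5*840 = 4200)
(x + q(K)) - 710 = (4200 + (30 + 2*266**2)) - 710 = (4200 + (30 + 2*70756)) - 710 = (4200 + (30 + 141512)) - 710 = (4200 + 141542) - 710 = 145742 - 710 = 145032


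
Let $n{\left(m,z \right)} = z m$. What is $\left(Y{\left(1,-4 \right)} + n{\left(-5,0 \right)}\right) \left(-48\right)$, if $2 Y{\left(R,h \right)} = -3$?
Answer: $72$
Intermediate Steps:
$Y{\left(R,h \right)} = - \frac{3}{2}$ ($Y{\left(R,h \right)} = \frac{1}{2} \left(-3\right) = - \frac{3}{2}$)
$n{\left(m,z \right)} = m z$
$\left(Y{\left(1,-4 \right)} + n{\left(-5,0 \right)}\right) \left(-48\right) = \left(- \frac{3}{2} - 0\right) \left(-48\right) = \left(- \frac{3}{2} + 0\right) \left(-48\right) = \left(- \frac{3}{2}\right) \left(-48\right) = 72$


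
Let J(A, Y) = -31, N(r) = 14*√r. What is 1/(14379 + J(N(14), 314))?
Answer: 1/14348 ≈ 6.9696e-5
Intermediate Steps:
1/(14379 + J(N(14), 314)) = 1/(14379 - 31) = 1/14348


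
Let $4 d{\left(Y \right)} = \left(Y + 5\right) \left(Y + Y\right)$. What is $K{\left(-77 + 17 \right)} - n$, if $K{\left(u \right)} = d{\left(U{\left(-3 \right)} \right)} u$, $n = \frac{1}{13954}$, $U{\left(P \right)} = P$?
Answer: $\frac{2511719}{13954} \approx 180.0$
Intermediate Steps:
$d{\left(Y \right)} = \frac{Y \left(5 + Y\right)}{2}$ ($d{\left(Y \right)} = \frac{\left(Y + 5\right) \left(Y + Y\right)}{4} = \frac{\left(5 + Y\right) 2 Y}{4} = \frac{2 Y \left(5 + Y\right)}{4} = \frac{Y \left(5 + Y\right)}{2}$)
$n = \frac{1}{13954} \approx 7.1664 \cdot 10^{-5}$
$K{\left(u \right)} = - 3 u$ ($K{\left(u \right)} = \frac{1}{2} \left(-3\right) \left(5 - 3\right) u = \frac{1}{2} \left(-3\right) 2 u = - 3 u$)
$K{\left(-77 + 17 \right)} - n = - 3 \left(-77 + 17\right) - \frac{1}{13954} = \left(-3\right) \left(-60\right) - \frac{1}{13954} = 180 - \frac{1}{13954} = \frac{2511719}{13954}$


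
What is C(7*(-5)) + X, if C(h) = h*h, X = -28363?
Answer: -27138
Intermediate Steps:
C(h) = h**2
C(7*(-5)) + X = (7*(-5))**2 - 28363 = (-35)**2 - 28363 = 1225 - 28363 = -27138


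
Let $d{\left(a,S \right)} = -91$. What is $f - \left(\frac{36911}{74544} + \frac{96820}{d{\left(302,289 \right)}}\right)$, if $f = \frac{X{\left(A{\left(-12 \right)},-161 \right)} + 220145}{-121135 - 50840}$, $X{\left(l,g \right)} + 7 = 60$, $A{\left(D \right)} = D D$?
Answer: $\frac{413044139664911}{388864366800} \approx 1062.2$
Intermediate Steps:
$A{\left(D \right)} = D^{2}$
$X{\left(l,g \right)} = 53$ ($X{\left(l,g \right)} = -7 + 60 = 53$)
$f = - \frac{220198}{171975}$ ($f = \frac{53 + 220145}{-121135 - 50840} = \frac{220198}{-171975} = 220198 \left(- \frac{1}{171975}\right) = - \frac{220198}{171975} \approx -1.2804$)
$f - \left(\frac{36911}{74544} + \frac{96820}{d{\left(302,289 \right)}}\right) = - \frac{220198}{171975} - \left(- \frac{96820}{91} + \frac{36911}{74544}\right) = - \frac{220198}{171975} - - \frac{7213991179}{6783504} = - \frac{220198}{171975} + \left(- \frac{36911}{74544} + \frac{96820}{91}\right) = - \frac{220198}{171975} + \frac{7213991179}{6783504} = \frac{413044139664911}{388864366800}$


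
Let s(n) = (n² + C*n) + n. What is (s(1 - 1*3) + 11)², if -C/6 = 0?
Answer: 169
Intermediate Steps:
C = 0 (C = -6*0 = 0)
s(n) = n + n² (s(n) = (n² + 0*n) + n = (n² + 0) + n = n² + n = n + n²)
(s(1 - 1*3) + 11)² = ((1 - 1*3)*(1 + (1 - 1*3)) + 11)² = ((1 - 3)*(1 + (1 - 3)) + 11)² = (-2*(1 - 2) + 11)² = (-2*(-1) + 11)² = (2 + 11)² = 13² = 169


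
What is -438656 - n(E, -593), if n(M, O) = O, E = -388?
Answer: -438063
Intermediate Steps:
-438656 - n(E, -593) = -438656 - 1*(-593) = -438656 + 593 = -438063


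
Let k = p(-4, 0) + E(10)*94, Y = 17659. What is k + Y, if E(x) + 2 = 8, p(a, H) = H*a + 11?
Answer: 18234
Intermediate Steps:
p(a, H) = 11 + H*a
E(x) = 6 (E(x) = -2 + 8 = 6)
k = 575 (k = (11 + 0*(-4)) + 6*94 = (11 + 0) + 564 = 11 + 564 = 575)
k + Y = 575 + 17659 = 18234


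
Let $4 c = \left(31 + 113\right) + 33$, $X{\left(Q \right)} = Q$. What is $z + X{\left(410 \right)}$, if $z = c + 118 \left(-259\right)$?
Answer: $- \frac{120431}{4} \approx -30108.0$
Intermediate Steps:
$c = \frac{177}{4}$ ($c = \frac{\left(31 + 113\right) + 33}{4} = \frac{144 + 33}{4} = \frac{1}{4} \cdot 177 = \frac{177}{4} \approx 44.25$)
$z = - \frac{122071}{4}$ ($z = \frac{177}{4} + 118 \left(-259\right) = \frac{177}{4} - 30562 = - \frac{122071}{4} \approx -30518.0$)
$z + X{\left(410 \right)} = - \frac{122071}{4} + 410 = - \frac{120431}{4}$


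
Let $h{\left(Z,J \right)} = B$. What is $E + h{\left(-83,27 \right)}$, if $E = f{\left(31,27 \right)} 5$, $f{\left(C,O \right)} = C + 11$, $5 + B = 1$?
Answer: $206$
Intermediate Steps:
$B = -4$ ($B = -5 + 1 = -4$)
$h{\left(Z,J \right)} = -4$
$f{\left(C,O \right)} = 11 + C$
$E = 210$ ($E = \left(11 + 31\right) 5 = 42 \cdot 5 = 210$)
$E + h{\left(-83,27 \right)} = 210 - 4 = 206$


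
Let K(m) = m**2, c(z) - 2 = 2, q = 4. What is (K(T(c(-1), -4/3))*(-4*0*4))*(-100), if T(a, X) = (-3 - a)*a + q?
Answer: 0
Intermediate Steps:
c(z) = 4 (c(z) = 2 + 2 = 4)
T(a, X) = 4 + a*(-3 - a) (T(a, X) = (-3 - a)*a + 4 = a*(-3 - a) + 4 = 4 + a*(-3 - a))
(K(T(c(-1), -4/3))*(-4*0*4))*(-100) = ((4 - 1*4**2 - 3*4)**2*(-4*0*4))*(-100) = ((4 - 1*16 - 12)**2*(0*4))*(-100) = ((4 - 16 - 12)**2*0)*(-100) = ((-24)**2*0)*(-100) = (576*0)*(-100) = 0*(-100) = 0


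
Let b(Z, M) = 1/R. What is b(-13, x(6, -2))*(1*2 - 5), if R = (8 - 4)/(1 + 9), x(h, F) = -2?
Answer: -15/2 ≈ -7.5000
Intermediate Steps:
R = ⅖ (R = 4/10 = 4*(⅒) = ⅖ ≈ 0.40000)
b(Z, M) = 5/2 (b(Z, M) = 1/(⅖) = 5/2)
b(-13, x(6, -2))*(1*2 - 5) = 5*(1*2 - 5)/2 = 5*(2 - 5)/2 = (5/2)*(-3) = -15/2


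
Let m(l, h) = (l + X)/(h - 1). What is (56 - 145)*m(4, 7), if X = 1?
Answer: -445/6 ≈ -74.167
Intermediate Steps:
m(l, h) = (1 + l)/(-1 + h) (m(l, h) = (l + 1)/(h - 1) = (1 + l)/(-1 + h))
(56 - 145)*m(4, 7) = (56 - 145)*((1 + 4)/(-1 + 7)) = -89*5/6 = -445/6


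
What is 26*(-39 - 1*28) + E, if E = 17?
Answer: -1725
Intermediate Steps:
26*(-39 - 1*28) + E = 26*(-39 - 1*28) + 17 = 26*(-39 - 28) + 17 = 26*(-67) + 17 = -1742 + 17 = -1725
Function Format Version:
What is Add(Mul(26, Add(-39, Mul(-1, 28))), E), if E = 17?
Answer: -1725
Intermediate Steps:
Add(Mul(26, Add(-39, Mul(-1, 28))), E) = Add(Mul(26, Add(-39, Mul(-1, 28))), 17) = Add(Mul(26, Add(-39, -28)), 17) = Add(Mul(26, -67), 17) = Add(-1742, 17) = -1725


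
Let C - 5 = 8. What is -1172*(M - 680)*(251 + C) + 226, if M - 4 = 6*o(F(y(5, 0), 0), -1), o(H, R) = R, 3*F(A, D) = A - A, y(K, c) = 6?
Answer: 211016482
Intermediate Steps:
C = 13 (C = 5 + 8 = 13)
F(A, D) = 0 (F(A, D) = (A - A)/3 = (⅓)*0 = 0)
M = -2 (M = 4 + 6*(-1) = 4 - 6 = -2)
-1172*(M - 680)*(251 + C) + 226 = -1172*(-2 - 680)*(251 + 13) + 226 = -(-799304)*264 + 226 = -1172*(-180048) + 226 = 211016256 + 226 = 211016482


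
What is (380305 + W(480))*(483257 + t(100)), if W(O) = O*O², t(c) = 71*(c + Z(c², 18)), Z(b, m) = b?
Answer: 133206383112885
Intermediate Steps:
t(c) = 71*c + 71*c² (t(c) = 71*(c + c²) = 71*c + 71*c²)
W(O) = O³
(380305 + W(480))*(483257 + t(100)) = (380305 + 480³)*(483257 + 71*100*(1 + 100)) = (380305 + 110592000)*(483257 + 71*100*101) = 110972305*(483257 + 717100) = 110972305*1200357 = 133206383112885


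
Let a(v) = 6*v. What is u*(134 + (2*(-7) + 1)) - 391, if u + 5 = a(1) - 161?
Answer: -19751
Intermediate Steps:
u = -160 (u = -5 + (6*1 - 161) = -5 + (6 - 161) = -5 - 155 = -160)
u*(134 + (2*(-7) + 1)) - 391 = -160*(134 + (2*(-7) + 1)) - 391 = -160*(134 + (-14 + 1)) - 391 = -160*(134 - 13) - 391 = -160*121 - 391 = -19360 - 391 = -19751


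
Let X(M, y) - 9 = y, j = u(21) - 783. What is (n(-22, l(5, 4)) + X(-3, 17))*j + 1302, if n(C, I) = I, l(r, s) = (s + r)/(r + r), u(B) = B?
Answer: -95979/5 ≈ -19196.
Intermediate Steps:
l(r, s) = (r + s)/(2*r) (l(r, s) = (r + s)/((2*r)) = (r + s)*(1/(2*r)) = (r + s)/(2*r))
j = -762 (j = 21 - 783 = -762)
X(M, y) = 9 + y
(n(-22, l(5, 4)) + X(-3, 17))*j + 1302 = ((½)*(5 + 4)/5 + (9 + 17))*(-762) + 1302 = ((½)*(⅕)*9 + 26)*(-762) + 1302 = (9/10 + 26)*(-762) + 1302 = (269/10)*(-762) + 1302 = -102489/5 + 1302 = -95979/5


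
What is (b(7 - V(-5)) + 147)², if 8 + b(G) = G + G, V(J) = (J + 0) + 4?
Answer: 24025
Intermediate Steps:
V(J) = 4 + J (V(J) = J + 4 = 4 + J)
b(G) = -8 + 2*G (b(G) = -8 + (G + G) = -8 + 2*G)
(b(7 - V(-5)) + 147)² = ((-8 + 2*(7 - (4 - 5))) + 147)² = ((-8 + 2*(7 - 1*(-1))) + 147)² = ((-8 + 2*(7 + 1)) + 147)² = ((-8 + 2*8) + 147)² = ((-8 + 16) + 147)² = (8 + 147)² = 155² = 24025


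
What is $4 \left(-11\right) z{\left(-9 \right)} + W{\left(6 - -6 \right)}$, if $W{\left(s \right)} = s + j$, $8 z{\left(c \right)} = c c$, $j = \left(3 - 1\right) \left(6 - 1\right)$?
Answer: $- \frac{847}{2} \approx -423.5$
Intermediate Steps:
$j = 10$ ($j = 2 \cdot 5 = 10$)
$z{\left(c \right)} = \frac{c^{2}}{8}$ ($z{\left(c \right)} = \frac{c c}{8} = \frac{c^{2}}{8}$)
$W{\left(s \right)} = 10 + s$ ($W{\left(s \right)} = s + 10 = 10 + s$)
$4 \left(-11\right) z{\left(-9 \right)} + W{\left(6 - -6 \right)} = 4 \left(-11\right) \frac{\left(-9\right)^{2}}{8} + \left(10 + \left(6 - -6\right)\right) = - 44 \cdot \frac{1}{8} \cdot 81 + \left(10 + \left(6 + 6\right)\right) = \left(-44\right) \frac{81}{8} + \left(10 + 12\right) = - \frac{891}{2} + 22 = - \frac{847}{2}$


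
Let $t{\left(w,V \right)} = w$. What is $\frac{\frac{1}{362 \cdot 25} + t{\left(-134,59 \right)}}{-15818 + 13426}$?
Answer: $\frac{1212699}{21647600} \approx 0.05602$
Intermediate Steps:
$\frac{\frac{1}{362 \cdot 25} + t{\left(-134,59 \right)}}{-15818 + 13426} = \frac{\frac{1}{362 \cdot 25} - 134}{-15818 + 13426} = \frac{\frac{1}{9050} - 134}{-2392} = \left(\frac{1}{9050} - 134\right) \left(- \frac{1}{2392}\right) = \left(- \frac{1212699}{9050}\right) \left(- \frac{1}{2392}\right) = \frac{1212699}{21647600}$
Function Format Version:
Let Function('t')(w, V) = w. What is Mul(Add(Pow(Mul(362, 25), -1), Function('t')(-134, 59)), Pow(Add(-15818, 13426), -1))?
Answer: Rational(1212699, 21647600) ≈ 0.056020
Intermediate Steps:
Mul(Add(Pow(Mul(362, 25), -1), Function('t')(-134, 59)), Pow(Add(-15818, 13426), -1)) = Mul(Add(Pow(Mul(362, 25), -1), -134), Pow(Add(-15818, 13426), -1)) = Mul(Add(Pow(9050, -1), -134), Pow(-2392, -1)) = Mul(Add(Rational(1, 9050), -134), Rational(-1, 2392)) = Mul(Rational(-1212699, 9050), Rational(-1, 2392)) = Rational(1212699, 21647600)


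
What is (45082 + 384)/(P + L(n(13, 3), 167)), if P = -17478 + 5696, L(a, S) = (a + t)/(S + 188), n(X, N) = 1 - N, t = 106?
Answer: -8070215/2091253 ≈ -3.8590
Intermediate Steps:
L(a, S) = (106 + a)/(188 + S) (L(a, S) = (a + 106)/(S + 188) = (106 + a)/(188 + S))
P = -11782
(45082 + 384)/(P + L(n(13, 3), 167)) = (45082 + 384)/(-11782 + (106 + (1 - 1*3))/(188 + 167)) = 45466/(-11782 + (106 + (1 - 3))/355) = 45466/(-11782 + (106 - 2)/355) = 45466/(-11782 + (1/355)*104) = 45466/(-11782 + 104/355) = 45466/(-4182506/355) = 45466*(-355/4182506) = -8070215/2091253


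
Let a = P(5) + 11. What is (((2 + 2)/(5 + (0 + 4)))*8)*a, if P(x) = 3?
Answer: 448/9 ≈ 49.778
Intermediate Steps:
a = 14 (a = 3 + 11 = 14)
(((2 + 2)/(5 + (0 + 4)))*8)*a = (((2 + 2)/(5 + (0 + 4)))*8)*14 = ((4/(5 + 4))*8)*14 = ((4/9)*8)*14 = (32/9)*14 = 448/9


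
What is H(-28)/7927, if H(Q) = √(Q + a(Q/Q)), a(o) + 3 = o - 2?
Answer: 4*I*√2/7927 ≈ 0.00071362*I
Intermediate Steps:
a(o) = -5 + o (a(o) = -3 + (o - 2) = -3 + (-2 + o) = -5 + o)
H(Q) = √(-4 + Q) (H(Q) = √(Q + (-5 + Q/Q)) = √(Q + (-5 + 1)) = √(Q - 4) = √(-4 + Q))
H(-28)/7927 = √(-4 - 28)/7927 = √(-32)*(1/7927) = (4*I*√2)*(1/7927) = 4*I*√2/7927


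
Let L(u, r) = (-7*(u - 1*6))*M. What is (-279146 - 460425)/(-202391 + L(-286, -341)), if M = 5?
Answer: 105653/27453 ≈ 3.8485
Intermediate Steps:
L(u, r) = 210 - 35*u (L(u, r) = -7*(u - 1*6)*5 = -7*(u - 6)*5 = -7*(-6 + u)*5 = (42 - 7*u)*5 = 210 - 35*u)
(-279146 - 460425)/(-202391 + L(-286, -341)) = (-279146 - 460425)/(-202391 + (210 - 35*(-286))) = -739571/(-202391 + (210 + 10010)) = -739571/(-202391 + 10220) = -739571/(-192171) = -739571*(-1/192171) = 105653/27453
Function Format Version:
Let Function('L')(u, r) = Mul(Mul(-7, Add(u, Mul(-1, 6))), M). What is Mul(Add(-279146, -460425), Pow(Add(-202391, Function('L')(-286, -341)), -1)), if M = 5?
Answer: Rational(105653, 27453) ≈ 3.8485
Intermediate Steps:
Function('L')(u, r) = Add(210, Mul(-35, u)) (Function('L')(u, r) = Mul(Mul(-7, Add(u, Mul(-1, 6))), 5) = Mul(Mul(-7, Add(u, -6)), 5) = Mul(Mul(-7, Add(-6, u)), 5) = Mul(Add(42, Mul(-7, u)), 5) = Add(210, Mul(-35, u)))
Mul(Add(-279146, -460425), Pow(Add(-202391, Function('L')(-286, -341)), -1)) = Mul(Add(-279146, -460425), Pow(Add(-202391, Add(210, Mul(-35, -286))), -1)) = Mul(-739571, Pow(Add(-202391, Add(210, 10010)), -1)) = Mul(-739571, Pow(Add(-202391, 10220), -1)) = Mul(-739571, Pow(-192171, -1)) = Mul(-739571, Rational(-1, 192171)) = Rational(105653, 27453)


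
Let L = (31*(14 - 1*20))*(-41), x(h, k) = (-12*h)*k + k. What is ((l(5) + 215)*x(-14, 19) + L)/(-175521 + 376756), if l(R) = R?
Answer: 714046/201235 ≈ 3.5483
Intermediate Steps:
x(h, k) = k - 12*h*k (x(h, k) = -12*h*k + k = k - 12*h*k)
L = 7626 (L = (31*(14 - 20))*(-41) = (31*(-6))*(-41) = -186*(-41) = 7626)
((l(5) + 215)*x(-14, 19) + L)/(-175521 + 376756) = ((5 + 215)*(19*(1 - 12*(-14))) + 7626)/(-175521 + 376756) = (220*(19*(1 + 168)) + 7626)/201235 = (220*(19*169) + 7626)*(1/201235) = (220*3211 + 7626)*(1/201235) = (706420 + 7626)*(1/201235) = 714046*(1/201235) = 714046/201235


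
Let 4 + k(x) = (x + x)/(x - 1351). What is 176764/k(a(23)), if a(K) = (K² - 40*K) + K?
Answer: -75964329/1535 ≈ -49488.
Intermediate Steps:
a(K) = K² - 39*K
k(x) = -4 + 2*x/(-1351 + x) (k(x) = -4 + (x + x)/(x - 1351) = -4 + (2*x)/(-1351 + x) = -4 + 2*x/(-1351 + x))
176764/k(a(23)) = 176764/((2*(2702 - 23*(-39 + 23))/(-1351 + 23*(-39 + 23)))) = 176764/((2*(2702 - 23*(-16))/(-1351 + 23*(-16)))) = 176764/((2*(2702 - 1*(-368))/(-1351 - 368))) = 176764/((2*(2702 + 368)/(-1719))) = 176764/((2*(-1/1719)*3070)) = 176764/(-6140/1719) = 176764*(-1719/6140) = -75964329/1535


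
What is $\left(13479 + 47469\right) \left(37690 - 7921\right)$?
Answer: $1814361012$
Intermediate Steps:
$\left(13479 + 47469\right) \left(37690 - 7921\right) = 60948 \cdot 29769 = 1814361012$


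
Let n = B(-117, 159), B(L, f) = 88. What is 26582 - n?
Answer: 26494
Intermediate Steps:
n = 88
26582 - n = 26582 - 1*88 = 26582 - 88 = 26494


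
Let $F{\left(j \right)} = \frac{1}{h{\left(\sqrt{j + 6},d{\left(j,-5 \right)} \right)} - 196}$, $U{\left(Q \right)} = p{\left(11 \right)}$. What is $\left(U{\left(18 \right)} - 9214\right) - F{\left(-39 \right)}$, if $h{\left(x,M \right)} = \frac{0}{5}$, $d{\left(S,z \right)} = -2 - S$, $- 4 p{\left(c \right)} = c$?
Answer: $- \frac{903241}{98} \approx -9216.8$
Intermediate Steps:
$p{\left(c \right)} = - \frac{c}{4}$
$U{\left(Q \right)} = - \frac{11}{4}$ ($U{\left(Q \right)} = \left(- \frac{1}{4}\right) 11 = - \frac{11}{4}$)
$h{\left(x,M \right)} = 0$ ($h{\left(x,M \right)} = 0 \cdot \frac{1}{5} = 0$)
$F{\left(j \right)} = - \frac{1}{196}$ ($F{\left(j \right)} = \frac{1}{0 - 196} = \frac{1}{-196} = - \frac{1}{196}$)
$\left(U{\left(18 \right)} - 9214\right) - F{\left(-39 \right)} = \left(- \frac{11}{4} - 9214\right) - - \frac{1}{196} = \left(- \frac{11}{4} - 9214\right) + \frac{1}{196} = - \frac{36867}{4} + \frac{1}{196} = - \frac{903241}{98}$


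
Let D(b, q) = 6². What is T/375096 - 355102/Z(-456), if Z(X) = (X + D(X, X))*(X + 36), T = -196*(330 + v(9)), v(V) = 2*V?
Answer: -3025608979/1378477800 ≈ -2.1949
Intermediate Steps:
D(b, q) = 36
T = -68208 (T = -196*(330 + 2*9) = -196*(330 + 18) = -196*348 = -68208)
Z(X) = (36 + X)² (Z(X) = (X + 36)*(X + 36) = (36 + X)*(36 + X) = (36 + X)²)
T/375096 - 355102/Z(-456) = -68208/375096 - 355102/(1296 + (-456)² + 72*(-456)) = -68208*1/375096 - 355102/(1296 + 207936 - 32832) = -2842/15629 - 355102/176400 = -2842/15629 - 355102*1/176400 = -2842/15629 - 177551/88200 = -3025608979/1378477800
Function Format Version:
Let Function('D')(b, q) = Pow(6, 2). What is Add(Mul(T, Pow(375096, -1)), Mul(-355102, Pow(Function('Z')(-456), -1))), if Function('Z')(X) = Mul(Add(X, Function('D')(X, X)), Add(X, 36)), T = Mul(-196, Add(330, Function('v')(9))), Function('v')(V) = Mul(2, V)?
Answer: Rational(-3025608979, 1378477800) ≈ -2.1949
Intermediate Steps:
Function('D')(b, q) = 36
T = -68208 (T = Mul(-196, Add(330, Mul(2, 9))) = Mul(-196, Add(330, 18)) = Mul(-196, 348) = -68208)
Function('Z')(X) = Pow(Add(36, X), 2) (Function('Z')(X) = Mul(Add(X, 36), Add(X, 36)) = Mul(Add(36, X), Add(36, X)) = Pow(Add(36, X), 2))
Add(Mul(T, Pow(375096, -1)), Mul(-355102, Pow(Function('Z')(-456), -1))) = Add(Mul(-68208, Pow(375096, -1)), Mul(-355102, Pow(Add(1296, Pow(-456, 2), Mul(72, -456)), -1))) = Add(Mul(-68208, Rational(1, 375096)), Mul(-355102, Pow(Add(1296, 207936, -32832), -1))) = Add(Rational(-2842, 15629), Mul(-355102, Pow(176400, -1))) = Add(Rational(-2842, 15629), Mul(-355102, Rational(1, 176400))) = Add(Rational(-2842, 15629), Rational(-177551, 88200)) = Rational(-3025608979, 1378477800)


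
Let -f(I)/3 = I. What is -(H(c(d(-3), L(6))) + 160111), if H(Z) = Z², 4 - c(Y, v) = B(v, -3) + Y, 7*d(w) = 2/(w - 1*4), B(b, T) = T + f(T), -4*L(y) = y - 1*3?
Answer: -384435727/2401 ≈ -1.6011e+5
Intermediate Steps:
f(I) = -3*I
L(y) = ¾ - y/4 (L(y) = -(y - 1*3)/4 = -(y - 3)/4 = -(-3 + y)/4 = ¾ - y/4)
B(b, T) = -2*T (B(b, T) = T - 3*T = -2*T)
d(w) = 2/(7*(-4 + w)) (d(w) = (2/(w - 1*4))/7 = (2/(w - 4))/7 = (2/(-4 + w))/7 = 2/(7*(-4 + w)))
c(Y, v) = -2 - Y (c(Y, v) = 4 - (-2*(-3) + Y) = 4 - (6 + Y) = 4 + (-6 - Y) = -2 - Y)
-(H(c(d(-3), L(6))) + 160111) = -((-2 - 2/(7*(-4 - 3)))² + 160111) = -((-2 - 2/(7*(-7)))² + 160111) = -((-2 - 2*(-1)/(7*7))² + 160111) = -((-2 - 1*(-2/49))² + 160111) = -((-2 + 2/49)² + 160111) = -((-96/49)² + 160111) = -(9216/2401 + 160111) = -1*384435727/2401 = -384435727/2401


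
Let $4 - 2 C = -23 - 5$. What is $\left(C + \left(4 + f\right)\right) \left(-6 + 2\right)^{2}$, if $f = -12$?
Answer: $128$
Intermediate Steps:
$C = 16$ ($C = 2 - \frac{-23 - 5}{2} = 2 - -14 = 2 + 14 = 16$)
$\left(C + \left(4 + f\right)\right) \left(-6 + 2\right)^{2} = \left(16 + \left(4 - 12\right)\right) \left(-6 + 2\right)^{2} = \left(16 - 8\right) \left(-4\right)^{2} = 8 \cdot 16 = 128$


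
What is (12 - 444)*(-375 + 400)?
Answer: -10800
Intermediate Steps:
(12 - 444)*(-375 + 400) = -432*25 = -10800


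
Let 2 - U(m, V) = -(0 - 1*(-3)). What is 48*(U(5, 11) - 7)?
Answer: -96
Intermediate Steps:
U(m, V) = 5 (U(m, V) = 2 - (-1)*(0 - 1*(-3)) = 2 - (-1)*(0 + 3) = 2 - (-1)*3 = 2 - 1*(-3) = 2 + 3 = 5)
48*(U(5, 11) - 7) = 48*(5 - 7) = 48*(-2) = -96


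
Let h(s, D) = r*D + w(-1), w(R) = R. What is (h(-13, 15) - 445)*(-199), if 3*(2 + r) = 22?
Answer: 72834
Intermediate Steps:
r = 16/3 (r = -2 + (⅓)*22 = -2 + 22/3 = 16/3 ≈ 5.3333)
h(s, D) = -1 + 16*D/3 (h(s, D) = 16*D/3 - 1 = -1 + 16*D/3)
(h(-13, 15) - 445)*(-199) = ((-1 + (16/3)*15) - 445)*(-199) = ((-1 + 80) - 445)*(-199) = (79 - 445)*(-199) = -366*(-199) = 72834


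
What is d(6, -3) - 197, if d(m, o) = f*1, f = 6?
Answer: -191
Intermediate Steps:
d(m, o) = 6 (d(m, o) = 6*1 = 6)
d(6, -3) - 197 = 6 - 197 = -191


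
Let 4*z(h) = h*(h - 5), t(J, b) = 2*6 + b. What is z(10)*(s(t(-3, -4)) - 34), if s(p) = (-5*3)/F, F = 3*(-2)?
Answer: -1575/4 ≈ -393.75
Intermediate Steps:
F = -6
t(J, b) = 12 + b
s(p) = 5/2 (s(p) = -5*3/(-6) = -15*(-1/6) = 5/2)
z(h) = h*(-5 + h)/4 (z(h) = (h*(h - 5))/4 = (h*(-5 + h))/4 = h*(-5 + h)/4)
z(10)*(s(t(-3, -4)) - 34) = ((1/4)*10*(-5 + 10))*(5/2 - 34) = ((1/4)*10*5)*(-63/2) = (25/2)*(-63/2) = -1575/4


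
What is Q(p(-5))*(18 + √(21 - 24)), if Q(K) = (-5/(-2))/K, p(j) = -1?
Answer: -45 - 5*I*√3/2 ≈ -45.0 - 4.3301*I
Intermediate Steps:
Q(K) = 5/(2*K) (Q(K) = (-5*(-½))/K = 5/(2*K))
Q(p(-5))*(18 + √(21 - 24)) = ((5/2)/(-1))*(18 + √(21 - 24)) = ((5/2)*(-1))*(18 + √(-3)) = -5*(18 + I*√3)/2 = -45 - 5*I*√3/2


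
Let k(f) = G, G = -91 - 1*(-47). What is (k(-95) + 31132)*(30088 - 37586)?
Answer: -233097824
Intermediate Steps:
G = -44 (G = -91 + 47 = -44)
k(f) = -44
(k(-95) + 31132)*(30088 - 37586) = (-44 + 31132)*(30088 - 37586) = 31088*(-7498) = -233097824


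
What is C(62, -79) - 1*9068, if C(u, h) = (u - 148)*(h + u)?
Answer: -7606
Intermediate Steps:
C(u, h) = (-148 + u)*(h + u)
C(62, -79) - 1*9068 = (62**2 - 148*(-79) - 148*62 - 79*62) - 1*9068 = (3844 + 11692 - 9176 - 4898) - 9068 = 1462 - 9068 = -7606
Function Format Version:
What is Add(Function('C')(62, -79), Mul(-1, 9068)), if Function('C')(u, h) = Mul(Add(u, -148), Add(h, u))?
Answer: -7606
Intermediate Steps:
Function('C')(u, h) = Mul(Add(-148, u), Add(h, u))
Add(Function('C')(62, -79), Mul(-1, 9068)) = Add(Add(Pow(62, 2), Mul(-148, -79), Mul(-148, 62), Mul(-79, 62)), Mul(-1, 9068)) = Add(Add(3844, 11692, -9176, -4898), -9068) = Add(1462, -9068) = -7606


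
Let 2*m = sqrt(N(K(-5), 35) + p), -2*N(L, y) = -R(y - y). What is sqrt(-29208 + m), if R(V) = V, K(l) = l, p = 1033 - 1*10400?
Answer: sqrt(-116832 + 2*I*sqrt(9367))/2 ≈ 0.14158 + 170.9*I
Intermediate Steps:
p = -9367 (p = 1033 - 10400 = -9367)
N(L, y) = 0 (N(L, y) = -(-1)*(y - y)/2 = -(-1)*0/2 = -1/2*0 = 0)
m = I*sqrt(9367)/2 (m = sqrt(0 - 9367)/2 = sqrt(-9367)/2 = (I*sqrt(9367))/2 = I*sqrt(9367)/2 ≈ 48.392*I)
sqrt(-29208 + m) = sqrt(-29208 + I*sqrt(9367)/2)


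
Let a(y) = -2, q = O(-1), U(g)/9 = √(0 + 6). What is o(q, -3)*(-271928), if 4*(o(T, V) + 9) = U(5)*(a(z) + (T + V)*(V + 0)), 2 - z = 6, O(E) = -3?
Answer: 2447352 - 9789408*√6 ≈ -2.1532e+7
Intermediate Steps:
U(g) = 9*√6 (U(g) = 9*√(0 + 6) = 9*√6)
z = -4 (z = 2 - 1*6 = 2 - 6 = -4)
q = -3
o(T, V) = -9 + 9*√6*(-2 + V*(T + V))/4 (o(T, V) = -9 + ((9*√6)*(-2 + (T + V)*(V + 0)))/4 = -9 + ((9*√6)*(-2 + (T + V)*V))/4 = -9 + ((9*√6)*(-2 + V*(T + V)))/4 = -9 + (9*√6*(-2 + V*(T + V)))/4 = -9 + 9*√6*(-2 + V*(T + V))/4)
o(q, -3)*(-271928) = (-9 - 9*√6/2 + (9/4)*√6*(-3)² + (9/4)*(-3)*(-3)*√6)*(-271928) = (-9 - 9*√6/2 + (9/4)*√6*9 + 81*√6/4)*(-271928) = (-9 - 9*√6/2 + 81*√6/4 + 81*√6/4)*(-271928) = (-9 + 36*√6)*(-271928) = 2447352 - 9789408*√6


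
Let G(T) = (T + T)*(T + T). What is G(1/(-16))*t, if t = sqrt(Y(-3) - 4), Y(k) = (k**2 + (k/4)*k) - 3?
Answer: sqrt(17)/128 ≈ 0.032212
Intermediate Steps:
Y(k) = -3 + 5*k**2/4 (Y(k) = (k**2 + (k*(1/4))*k) - 3 = (k**2 + (k/4)*k) - 3 = (k**2 + k**2/4) - 3 = 5*k**2/4 - 3 = -3 + 5*k**2/4)
G(T) = 4*T**2 (G(T) = (2*T)*(2*T) = 4*T**2)
t = sqrt(17)/2 (t = sqrt((-3 + (5/4)*(-3)**2) - 4) = sqrt((-3 + (5/4)*9) - 4) = sqrt((-3 + 45/4) - 4) = sqrt(33/4 - 4) = sqrt(17/4) = sqrt(17)/2 ≈ 2.0616)
G(1/(-16))*t = (4*(1/(-16))**2)*(sqrt(17)/2) = (4*(-1/16)**2)*(sqrt(17)/2) = (4*(1/256))*(sqrt(17)/2) = (sqrt(17)/2)/64 = sqrt(17)/128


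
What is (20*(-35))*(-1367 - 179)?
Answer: 1082200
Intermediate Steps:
(20*(-35))*(-1367 - 179) = -700*(-1546) = 1082200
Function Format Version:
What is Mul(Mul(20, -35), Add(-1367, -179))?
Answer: 1082200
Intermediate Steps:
Mul(Mul(20, -35), Add(-1367, -179)) = Mul(-700, -1546) = 1082200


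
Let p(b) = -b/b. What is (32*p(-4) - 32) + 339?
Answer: 275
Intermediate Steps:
p(b) = -1 (p(b) = -1*1 = -1)
(32*p(-4) - 32) + 339 = (32*(-1) - 32) + 339 = (-32 - 32) + 339 = -64 + 339 = 275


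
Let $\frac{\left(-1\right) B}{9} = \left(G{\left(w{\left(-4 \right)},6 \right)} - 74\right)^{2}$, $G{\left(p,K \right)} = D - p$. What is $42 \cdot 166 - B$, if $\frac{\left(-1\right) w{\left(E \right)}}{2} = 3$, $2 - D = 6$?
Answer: $53628$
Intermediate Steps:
$D = -4$ ($D = 2 - 6 = -4$)
$w{\left(E \right)} = -6$ ($w{\left(E \right)} = \left(-2\right) 3 = -6$)
$G{\left(p,K \right)} = -4 - p$
$B = -46656$ ($B = - 9 \left(\left(-4 - -6\right) - 74\right)^{2} = - 9 \left(\left(-4 + 6\right) - 74\right)^{2} = - 9 \left(2 - 74\right)^{2} = - 9 \left(-72\right)^{2} = \left(-9\right) 5184 = -46656$)
$42 \cdot 166 - B = 42 \cdot 166 - -46656 = 6972 + 46656 = 53628$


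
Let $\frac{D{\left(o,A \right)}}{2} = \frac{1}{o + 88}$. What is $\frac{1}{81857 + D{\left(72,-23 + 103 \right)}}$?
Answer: $\frac{80}{6548561} \approx 1.2216 \cdot 10^{-5}$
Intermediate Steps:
$D{\left(o,A \right)} = \frac{2}{88 + o}$ ($D{\left(o,A \right)} = \frac{2}{o + 88} = \frac{2}{88 + o}$)
$\frac{1}{81857 + D{\left(72,-23 + 103 \right)}} = \frac{1}{81857 + \frac{2}{88 + 72}} = \frac{1}{81857 + \frac{2}{160}} = \frac{1}{81857 + 2 \cdot \frac{1}{160}} = \frac{1}{81857 + \frac{1}{80}} = \frac{1}{\frac{6548561}{80}} = \frac{80}{6548561}$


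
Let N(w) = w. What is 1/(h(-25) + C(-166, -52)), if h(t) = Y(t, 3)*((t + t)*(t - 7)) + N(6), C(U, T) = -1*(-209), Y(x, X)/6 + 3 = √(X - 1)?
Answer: -5717/126556445 - 384*√2/25311289 ≈ -6.6629e-5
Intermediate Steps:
Y(x, X) = -18 + 6*√(-1 + X) (Y(x, X) = -18 + 6*√(X - 1) = -18 + 6*√(-1 + X))
C(U, T) = 209
h(t) = 6 + 2*t*(-18 + 6*√2)*(-7 + t) (h(t) = (-18 + 6*√(-1 + 3))*((t + t)*(t - 7)) + 6 = (-18 + 6*√2)*((2*t)*(-7 + t)) + 6 = (-18 + 6*√2)*(2*t*(-7 + t)) + 6 = 2*t*(-18 + 6*√2)*(-7 + t) + 6 = 6 + 2*t*(-18 + 6*√2)*(-7 + t))
1/(h(-25) + C(-166, -52)) = 1/((6 + 12*(-25)²*(-3 + √2) + 84*(-25)*(3 - √2)) + 209) = 1/((6 + 12*625*(-3 + √2) + (-6300 + 2100*√2)) + 209) = 1/((6 + (-22500 + 7500*√2) + (-6300 + 2100*√2)) + 209) = 1/((-28794 + 9600*√2) + 209) = 1/(-28585 + 9600*√2)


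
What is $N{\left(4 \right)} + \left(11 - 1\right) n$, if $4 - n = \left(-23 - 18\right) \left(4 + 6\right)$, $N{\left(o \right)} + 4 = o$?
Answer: $4140$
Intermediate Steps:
$N{\left(o \right)} = -4 + o$
$n = 414$ ($n = 4 - \left(-23 - 18\right) \left(4 + 6\right) = 4 - \left(-41\right) 10 = 4 - -410 = 4 + 410 = 414$)
$N{\left(4 \right)} + \left(11 - 1\right) n = \left(-4 + 4\right) + \left(11 - 1\right) 414 = 0 + 10 \cdot 414 = 0 + 4140 = 4140$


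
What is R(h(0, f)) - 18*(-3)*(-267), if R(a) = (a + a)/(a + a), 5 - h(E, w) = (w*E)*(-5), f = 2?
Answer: -14417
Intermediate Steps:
h(E, w) = 5 + 5*E*w (h(E, w) = 5 - w*E*(-5) = 5 - E*w*(-5) = 5 - (-5)*E*w = 5 + 5*E*w)
R(a) = 1 (R(a) = (2*a)/((2*a)) = (2*a)*(1/(2*a)) = 1)
R(h(0, f)) - 18*(-3)*(-267) = 1 - 18*(-3)*(-267) = 1 + 54*(-267) = 1 - 14418 = -14417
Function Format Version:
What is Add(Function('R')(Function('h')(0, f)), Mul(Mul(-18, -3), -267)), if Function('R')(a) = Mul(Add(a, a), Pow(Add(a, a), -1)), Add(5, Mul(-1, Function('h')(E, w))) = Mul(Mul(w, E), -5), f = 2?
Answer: -14417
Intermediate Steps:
Function('h')(E, w) = Add(5, Mul(5, E, w)) (Function('h')(E, w) = Add(5, Mul(-1, Mul(Mul(w, E), -5))) = Add(5, Mul(-1, Mul(Mul(E, w), -5))) = Add(5, Mul(-1, Mul(-5, E, w))) = Add(5, Mul(5, E, w)))
Function('R')(a) = 1 (Function('R')(a) = Mul(Mul(2, a), Pow(Mul(2, a), -1)) = Mul(Mul(2, a), Mul(Rational(1, 2), Pow(a, -1))) = 1)
Add(Function('R')(Function('h')(0, f)), Mul(Mul(-18, -3), -267)) = Add(1, Mul(Mul(-18, -3), -267)) = Add(1, Mul(54, -267)) = Add(1, -14418) = -14417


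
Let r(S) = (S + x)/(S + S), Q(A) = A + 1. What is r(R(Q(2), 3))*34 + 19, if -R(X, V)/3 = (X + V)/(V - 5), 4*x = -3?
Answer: 415/12 ≈ 34.583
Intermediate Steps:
x = -¾ (x = (¼)*(-3) = -¾ ≈ -0.75000)
Q(A) = 1 + A
R(X, V) = -3*(V + X)/(-5 + V) (R(X, V) = -3*(X + V)/(V - 5) = -3*(V + X)/(-5 + V))
r(S) = (-¾ + S)/(2*S) (r(S) = (S - ¾)/(S + S) = (-¾ + S)/((2*S)) = (-¾ + S)*(1/(2*S)) = (-¾ + S)/(2*S))
r(R(Q(2), 3))*34 + 19 = ((-3 + 4*(3*(-1*3 - (1 + 2))/(-5 + 3)))/(8*((3*(-1*3 - (1 + 2))/(-5 + 3)))))*34 + 19 = ((-3 + 4*(3*(-3 - 1*3)/(-2)))/(8*((3*(-3 - 1*3)/(-2)))))*34 + 19 = ((-3 + 4*(3*(-½)*(-3 - 3)))/(8*((3*(-½)*(-3 - 3)))))*34 + 19 = ((-3 + 4*(3*(-½)*(-6)))/(8*((3*(-½)*(-6)))))*34 + 19 = ((⅛)*(-3 + 4*9)/9)*34 + 19 = ((⅛)*(⅑)*(-3 + 36))*34 + 19 = ((⅛)*(⅑)*33)*34 + 19 = (11/24)*34 + 19 = 187/12 + 19 = 415/12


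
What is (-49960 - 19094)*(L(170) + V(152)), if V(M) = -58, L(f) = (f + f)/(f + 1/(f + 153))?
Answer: 212342292972/54911 ≈ 3.8670e+6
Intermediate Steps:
L(f) = 2*f/(f + 1/(153 + f)) (L(f) = (2*f)/(f + 1/(153 + f)) = 2*f/(f + 1/(153 + f)))
(-49960 - 19094)*(L(170) + V(152)) = (-49960 - 19094)*(2*170*(153 + 170)/(1 + 170**2 + 153*170) - 58) = -69054*(2*170*323/(1 + 28900 + 26010) - 58) = -69054*(2*170*323/54911 - 58) = -69054*(2*170*(1/54911)*323 - 58) = -69054*(109820/54911 - 58) = -69054*(-3075018/54911) = 212342292972/54911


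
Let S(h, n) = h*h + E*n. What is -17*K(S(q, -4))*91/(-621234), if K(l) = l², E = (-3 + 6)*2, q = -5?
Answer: 1547/621234 ≈ 0.0024902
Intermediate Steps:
E = 6 (E = 3*2 = 6)
S(h, n) = h² + 6*n (S(h, n) = h*h + 6*n = h² + 6*n)
-17*K(S(q, -4))*91/(-621234) = -17*((-5)² + 6*(-4))²*91/(-621234) = -17*(25 - 24)²*91*(-1/621234) = -17*1²*91*(-1/621234) = -17*91*(-1/621234) = -1547*(-1/621234) = 1547/621234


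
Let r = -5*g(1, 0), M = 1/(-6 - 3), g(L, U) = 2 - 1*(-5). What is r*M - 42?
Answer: -343/9 ≈ -38.111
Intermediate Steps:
g(L, U) = 7 (g(L, U) = 2 + 5 = 7)
M = -⅑ (M = 1/(-9) = -⅑ ≈ -0.11111)
r = -35 (r = -5*7 = -35)
r*M - 42 = -35*(-⅑) - 42 = 35/9 - 42 = -343/9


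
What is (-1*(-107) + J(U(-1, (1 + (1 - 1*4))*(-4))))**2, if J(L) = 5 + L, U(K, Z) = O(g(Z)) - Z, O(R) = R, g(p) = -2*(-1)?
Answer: 11236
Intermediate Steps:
g(p) = 2
U(K, Z) = 2 - Z
(-1*(-107) + J(U(-1, (1 + (1 - 1*4))*(-4))))**2 = (-1*(-107) + (5 + (2 - (1 + (1 - 1*4))*(-4))))**2 = (107 + (5 + (2 - (1 + (1 - 4))*(-4))))**2 = (107 + (5 + (2 - (1 - 3)*(-4))))**2 = (107 + (5 + (2 - (-2)*(-4))))**2 = (107 + (5 + (2 - 1*8)))**2 = (107 + (5 + (2 - 8)))**2 = (107 + (5 - 6))**2 = (107 - 1)**2 = 106**2 = 11236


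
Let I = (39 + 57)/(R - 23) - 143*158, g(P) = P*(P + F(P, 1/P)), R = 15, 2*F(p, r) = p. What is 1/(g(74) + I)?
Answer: -1/14392 ≈ -6.9483e-5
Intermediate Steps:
F(p, r) = p/2
g(P) = 3*P²/2 (g(P) = P*(P + P/2) = P*(3*P/2) = 3*P²/2)
I = -22606 (I = (39 + 57)/(15 - 23) - 143*158 = 96/(-8) - 22594 = 96*(-⅛) - 22594 = -12 - 22594 = -22606)
1/(g(74) + I) = 1/((3/2)*74² - 22606) = 1/((3/2)*5476 - 22606) = 1/(8214 - 22606) = 1/(-14392) = -1/14392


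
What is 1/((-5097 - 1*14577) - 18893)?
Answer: -1/38567 ≈ -2.5929e-5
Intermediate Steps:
1/((-5097 - 1*14577) - 18893) = 1/((-5097 - 14577) - 18893) = 1/(-19674 - 18893) = 1/(-38567) = -1/38567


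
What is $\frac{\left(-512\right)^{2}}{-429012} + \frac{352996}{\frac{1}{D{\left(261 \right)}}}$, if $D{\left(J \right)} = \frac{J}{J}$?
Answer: $\frac{37859814452}{107253} \approx 3.53 \cdot 10^{5}$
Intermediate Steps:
$D{\left(J \right)} = 1$
$\frac{\left(-512\right)^{2}}{-429012} + \frac{352996}{\frac{1}{D{\left(261 \right)}}} = \frac{\left(-512\right)^{2}}{-429012} + \frac{352996}{1^{-1}} = 262144 \left(- \frac{1}{429012}\right) + \frac{352996}{1} = - \frac{65536}{107253} + 352996 \cdot 1 = - \frac{65536}{107253} + 352996 = \frac{37859814452}{107253}$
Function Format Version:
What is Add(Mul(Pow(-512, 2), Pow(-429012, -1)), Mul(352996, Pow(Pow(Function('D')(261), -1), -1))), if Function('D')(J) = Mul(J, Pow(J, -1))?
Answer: Rational(37859814452, 107253) ≈ 3.5300e+5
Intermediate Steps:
Function('D')(J) = 1
Add(Mul(Pow(-512, 2), Pow(-429012, -1)), Mul(352996, Pow(Pow(Function('D')(261), -1), -1))) = Add(Mul(Pow(-512, 2), Pow(-429012, -1)), Mul(352996, Pow(Pow(1, -1), -1))) = Add(Mul(262144, Rational(-1, 429012)), Mul(352996, Pow(1, -1))) = Add(Rational(-65536, 107253), Mul(352996, 1)) = Add(Rational(-65536, 107253), 352996) = Rational(37859814452, 107253)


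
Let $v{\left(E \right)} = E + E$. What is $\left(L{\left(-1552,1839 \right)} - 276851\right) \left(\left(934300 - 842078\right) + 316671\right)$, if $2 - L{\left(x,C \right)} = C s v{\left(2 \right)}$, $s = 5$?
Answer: $-128240702697$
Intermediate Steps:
$v{\left(E \right)} = 2 E$
$L{\left(x,C \right)} = 2 - 20 C$ ($L{\left(x,C \right)} = 2 - C 5 \cdot 2 \cdot 2 = 2 - 5 C 4 = 2 - 20 C$)
$\left(L{\left(-1552,1839 \right)} - 276851\right) \left(\left(934300 - 842078\right) + 316671\right) = \left(\left(2 - 36780\right) - 276851\right) \left(\left(934300 - 842078\right) + 316671\right) = \left(\left(2 - 36780\right) - 276851\right) \left(92222 + 316671\right) = \left(-36778 - 276851\right) 408893 = \left(-313629\right) 408893 = -128240702697$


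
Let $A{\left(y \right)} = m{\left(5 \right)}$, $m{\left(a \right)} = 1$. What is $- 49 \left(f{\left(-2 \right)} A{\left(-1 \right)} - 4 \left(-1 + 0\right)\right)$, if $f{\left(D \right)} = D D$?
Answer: $-392$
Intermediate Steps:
$A{\left(y \right)} = 1$
$f{\left(D \right)} = D^{2}$
$- 49 \left(f{\left(-2 \right)} A{\left(-1 \right)} - 4 \left(-1 + 0\right)\right) = - 49 \left(\left(-2\right)^{2} \cdot 1 - 4 \left(-1 + 0\right)\right) = - 49 \left(4 \cdot 1 - -4\right) = - 49 \left(4 + 4\right) = \left(-49\right) 8 = -392$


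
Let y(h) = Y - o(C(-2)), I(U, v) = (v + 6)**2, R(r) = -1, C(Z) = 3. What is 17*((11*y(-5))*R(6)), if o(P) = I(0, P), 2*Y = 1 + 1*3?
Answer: 14773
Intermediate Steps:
I(U, v) = (6 + v)**2
Y = 2 (Y = (1 + 1*3)/2 = (1 + 3)/2 = (1/2)*4 = 2)
o(P) = (6 + P)**2
y(h) = -79 (y(h) = 2 - (6 + 3)**2 = 2 - 1*9**2 = 2 - 1*81 = 2 - 81 = -79)
17*((11*y(-5))*R(6)) = 17*((11*(-79))*(-1)) = 17*(-869*(-1)) = 17*869 = 14773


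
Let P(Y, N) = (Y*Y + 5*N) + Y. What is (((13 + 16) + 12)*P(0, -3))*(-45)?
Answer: 27675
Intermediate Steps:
P(Y, N) = Y + Y**2 + 5*N (P(Y, N) = (Y**2 + 5*N) + Y = Y + Y**2 + 5*N)
(((13 + 16) + 12)*P(0, -3))*(-45) = (((13 + 16) + 12)*(0 + 0**2 + 5*(-3)))*(-45) = ((29 + 12)*(0 + 0 - 15))*(-45) = (41*(-15))*(-45) = -615*(-45) = 27675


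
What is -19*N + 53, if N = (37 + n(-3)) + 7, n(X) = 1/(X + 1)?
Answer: -1547/2 ≈ -773.50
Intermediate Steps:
n(X) = 1/(1 + X)
N = 87/2 (N = (37 + 1/(1 - 3)) + 7 = (37 + 1/(-2)) + 7 = (37 - 1/2) + 7 = 73/2 + 7 = 87/2 ≈ 43.500)
-19*N + 53 = -19*87/2 + 53 = -1653/2 + 53 = -1547/2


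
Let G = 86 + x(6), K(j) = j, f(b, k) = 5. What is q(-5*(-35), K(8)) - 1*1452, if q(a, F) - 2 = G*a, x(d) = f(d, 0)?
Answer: 14475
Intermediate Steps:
x(d) = 5
G = 91 (G = 86 + 5 = 91)
q(a, F) = 2 + 91*a
q(-5*(-35), K(8)) - 1*1452 = (2 + 91*(-5*(-35))) - 1*1452 = (2 + 91*175) - 1452 = (2 + 15925) - 1452 = 15927 - 1452 = 14475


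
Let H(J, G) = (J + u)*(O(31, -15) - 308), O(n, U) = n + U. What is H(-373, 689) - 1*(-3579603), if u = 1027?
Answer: 3388635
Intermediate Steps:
O(n, U) = U + n
H(J, G) = -299884 - 292*J (H(J, G) = (J + 1027)*((-15 + 31) - 308) = (1027 + J)*(16 - 308) = (1027 + J)*(-292) = -299884 - 292*J)
H(-373, 689) - 1*(-3579603) = (-299884 - 292*(-373)) - 1*(-3579603) = (-299884 + 108916) + 3579603 = -190968 + 3579603 = 3388635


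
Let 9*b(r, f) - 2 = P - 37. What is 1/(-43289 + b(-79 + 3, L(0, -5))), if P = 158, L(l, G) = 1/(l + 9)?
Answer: -3/129826 ≈ -2.3108e-5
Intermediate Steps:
L(l, G) = 1/(9 + l)
b(r, f) = 41/3 (b(r, f) = 2/9 + (158 - 37)/9 = 2/9 + (1/9)*121 = 2/9 + 121/9 = 41/3)
1/(-43289 + b(-79 + 3, L(0, -5))) = 1/(-43289 + 41/3) = 1/(-129826/3) = -3/129826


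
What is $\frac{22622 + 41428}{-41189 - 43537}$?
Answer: $- \frac{10675}{14121} \approx -0.75597$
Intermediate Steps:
$\frac{22622 + 41428}{-41189 - 43537} = \frac{64050}{-84726} = 64050 \left(- \frac{1}{84726}\right) = - \frac{10675}{14121}$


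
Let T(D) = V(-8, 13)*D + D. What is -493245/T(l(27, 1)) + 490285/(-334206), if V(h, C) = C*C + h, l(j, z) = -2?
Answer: 1016583865/668412 ≈ 1520.9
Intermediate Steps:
V(h, C) = h + C² (V(h, C) = C² + h = h + C²)
T(D) = 162*D (T(D) = (-8 + 13²)*D + D = (-8 + 169)*D + D = 161*D + D = 162*D)
-493245/T(l(27, 1)) + 490285/(-334206) = -493245/(162*(-2)) + 490285/(-334206) = -493245/(-324) + 490285*(-1/334206) = -493245*(-1/324) - 490285/334206 = 54805/36 - 490285/334206 = 1016583865/668412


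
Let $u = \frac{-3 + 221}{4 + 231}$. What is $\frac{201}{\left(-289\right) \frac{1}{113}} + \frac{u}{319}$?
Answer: $- \frac{1702617043}{21664885} \approx -78.589$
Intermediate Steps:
$u = \frac{218}{235} \approx 0.92766$
$\frac{201}{\left(-289\right) \frac{1}{113}} + \frac{u}{319} = \frac{201}{\left(-289\right) \frac{1}{113}} + \frac{218}{235 \cdot 319} = \frac{201}{\left(-289\right) \frac{1}{113}} + \frac{218}{235} \cdot \frac{1}{319} = \frac{201}{- \frac{289}{113}} + \frac{218}{74965} = 201 \left(- \frac{113}{289}\right) + \frac{218}{74965} = - \frac{22713}{289} + \frac{218}{74965} = - \frac{1702617043}{21664885}$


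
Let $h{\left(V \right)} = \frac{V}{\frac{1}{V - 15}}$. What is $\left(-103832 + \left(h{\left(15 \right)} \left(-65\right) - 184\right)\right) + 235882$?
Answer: $131866$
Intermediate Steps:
$h{\left(V \right)} = V \left(-15 + V\right)$ ($h{\left(V \right)} = \frac{V}{\frac{1}{-15 + V}} = V \left(-15 + V\right)$)
$\left(-103832 + \left(h{\left(15 \right)} \left(-65\right) - 184\right)\right) + 235882 = \left(-103832 - \left(184 - 15 \left(-15 + 15\right) \left(-65\right)\right)\right) + 235882 = \left(-103832 - \left(184 - 15 \cdot 0 \left(-65\right)\right)\right) + 235882 = \left(-103832 + \left(0 \left(-65\right) - 184\right)\right) + 235882 = \left(-103832 + \left(0 - 184\right)\right) + 235882 = \left(-103832 - 184\right) + 235882 = -104016 + 235882 = 131866$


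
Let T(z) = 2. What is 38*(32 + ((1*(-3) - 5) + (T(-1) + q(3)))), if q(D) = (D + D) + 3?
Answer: 1330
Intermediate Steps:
q(D) = 3 + 2*D (q(D) = 2*D + 3 = 3 + 2*D)
38*(32 + ((1*(-3) - 5) + (T(-1) + q(3)))) = 38*(32 + ((1*(-3) - 5) + (2 + (3 + 2*3)))) = 38*(32 + ((-3 - 5) + (2 + (3 + 6)))) = 38*(32 + (-8 + (2 + 9))) = 38*(32 + (-8 + 11)) = 38*(32 + 3) = 38*35 = 1330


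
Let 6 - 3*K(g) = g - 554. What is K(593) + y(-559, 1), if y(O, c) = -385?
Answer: -396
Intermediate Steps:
K(g) = 560/3 - g/3 (K(g) = 2 - (g - 554)/3 = 2 - (-554 + g)/3 = 2 + (554/3 - g/3) = 560/3 - g/3)
K(593) + y(-559, 1) = (560/3 - ⅓*593) - 385 = (560/3 - 593/3) - 385 = -11 - 385 = -396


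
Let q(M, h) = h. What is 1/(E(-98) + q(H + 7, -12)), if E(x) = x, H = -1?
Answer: -1/110 ≈ -0.0090909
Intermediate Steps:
1/(E(-98) + q(H + 7, -12)) = 1/(-98 - 12) = 1/(-110) = -1/110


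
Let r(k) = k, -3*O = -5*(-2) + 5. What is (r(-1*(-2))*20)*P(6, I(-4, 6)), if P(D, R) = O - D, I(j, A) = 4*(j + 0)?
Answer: -440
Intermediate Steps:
O = -5 (O = -(-5*(-2) + 5)/3 = -(10 + 5)/3 = -⅓*15 = -5)
I(j, A) = 4*j
P(D, R) = -5 - D
(r(-1*(-2))*20)*P(6, I(-4, 6)) = (-1*(-2)*20)*(-5 - 1*6) = (2*20)*(-5 - 6) = 40*(-11) = -440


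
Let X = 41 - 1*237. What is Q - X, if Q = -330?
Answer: -134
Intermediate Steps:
X = -196 (X = 41 - 237 = -196)
Q - X = -330 - 1*(-196) = -330 + 196 = -134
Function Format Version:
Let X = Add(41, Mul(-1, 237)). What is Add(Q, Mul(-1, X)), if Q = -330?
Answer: -134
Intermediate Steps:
X = -196 (X = Add(41, -237) = -196)
Add(Q, Mul(-1, X)) = Add(-330, Mul(-1, -196)) = Add(-330, 196) = -134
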